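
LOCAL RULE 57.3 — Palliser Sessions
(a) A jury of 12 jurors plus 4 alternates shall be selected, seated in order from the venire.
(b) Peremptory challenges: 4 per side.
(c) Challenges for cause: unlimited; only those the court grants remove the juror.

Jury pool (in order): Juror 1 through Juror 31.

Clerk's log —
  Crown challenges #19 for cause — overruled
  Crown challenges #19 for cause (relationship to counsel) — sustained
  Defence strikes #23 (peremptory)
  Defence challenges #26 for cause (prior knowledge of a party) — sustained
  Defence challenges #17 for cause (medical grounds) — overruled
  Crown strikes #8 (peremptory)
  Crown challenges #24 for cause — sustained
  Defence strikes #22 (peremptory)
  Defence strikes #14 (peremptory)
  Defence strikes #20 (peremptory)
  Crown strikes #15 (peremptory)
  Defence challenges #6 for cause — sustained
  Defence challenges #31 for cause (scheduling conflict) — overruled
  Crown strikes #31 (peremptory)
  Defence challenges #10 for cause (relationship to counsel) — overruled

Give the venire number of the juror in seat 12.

Removed: #6, #8, #14, #15, #19, #20, #22, #23, #24, #26, #31. (#10, #17 stay — for-cause denied.)
Filling seats in venire order through position 12: #1, #2, #3, #4, #5, #7, #9, #10, #11, #12, #13, #16.
So seat 12 is #16.

16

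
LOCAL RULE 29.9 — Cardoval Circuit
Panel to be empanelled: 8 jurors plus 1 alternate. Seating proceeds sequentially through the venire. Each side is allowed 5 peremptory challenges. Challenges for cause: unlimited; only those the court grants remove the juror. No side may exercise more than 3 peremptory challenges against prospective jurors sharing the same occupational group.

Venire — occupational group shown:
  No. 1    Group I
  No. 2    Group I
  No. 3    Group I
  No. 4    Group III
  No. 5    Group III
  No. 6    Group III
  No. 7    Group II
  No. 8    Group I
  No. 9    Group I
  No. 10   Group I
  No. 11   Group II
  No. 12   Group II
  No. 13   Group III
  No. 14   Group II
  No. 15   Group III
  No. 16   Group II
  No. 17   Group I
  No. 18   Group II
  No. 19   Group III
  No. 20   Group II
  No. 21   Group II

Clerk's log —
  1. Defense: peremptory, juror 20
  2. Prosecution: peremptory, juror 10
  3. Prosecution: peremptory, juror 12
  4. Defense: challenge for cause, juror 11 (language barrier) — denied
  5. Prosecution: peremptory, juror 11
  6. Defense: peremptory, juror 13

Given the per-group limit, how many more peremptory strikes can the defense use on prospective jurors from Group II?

2

Defense peremptories so far: #20, #13 — 2 of 5 used, 3 left overall.
Against Group II: #20 — 1 used; per-group cap 3 leaves 2.
Binding limit: min(3, 2) = 2.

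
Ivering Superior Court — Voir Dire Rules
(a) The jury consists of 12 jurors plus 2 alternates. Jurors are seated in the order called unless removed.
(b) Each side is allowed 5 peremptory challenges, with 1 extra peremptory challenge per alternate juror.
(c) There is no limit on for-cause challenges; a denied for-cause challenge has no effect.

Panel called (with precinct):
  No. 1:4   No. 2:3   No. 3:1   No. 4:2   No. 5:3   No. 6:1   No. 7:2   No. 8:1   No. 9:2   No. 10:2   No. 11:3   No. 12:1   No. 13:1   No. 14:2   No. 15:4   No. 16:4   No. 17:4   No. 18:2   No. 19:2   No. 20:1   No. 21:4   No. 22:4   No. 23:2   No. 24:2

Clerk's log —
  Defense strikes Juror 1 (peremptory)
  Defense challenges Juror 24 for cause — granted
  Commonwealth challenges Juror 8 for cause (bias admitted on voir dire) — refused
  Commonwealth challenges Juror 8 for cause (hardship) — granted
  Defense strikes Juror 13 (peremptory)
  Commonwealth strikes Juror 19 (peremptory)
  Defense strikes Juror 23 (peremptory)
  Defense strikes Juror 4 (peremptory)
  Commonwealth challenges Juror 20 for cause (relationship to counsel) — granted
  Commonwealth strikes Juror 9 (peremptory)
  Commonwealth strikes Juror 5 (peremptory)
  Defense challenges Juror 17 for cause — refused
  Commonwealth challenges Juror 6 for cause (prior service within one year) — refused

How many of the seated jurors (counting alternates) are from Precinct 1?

3

Removed: #1, #4, #5, #8, #9, #13, #19, #20, #23, #24.
Seated (14 incl. alternates): #2, #3, #6, #7, #10, #11, #12, #14, #15, #16, #17, #18, #21, #22.
Of those, in Precinct 1: #3, #6, #12 → 3.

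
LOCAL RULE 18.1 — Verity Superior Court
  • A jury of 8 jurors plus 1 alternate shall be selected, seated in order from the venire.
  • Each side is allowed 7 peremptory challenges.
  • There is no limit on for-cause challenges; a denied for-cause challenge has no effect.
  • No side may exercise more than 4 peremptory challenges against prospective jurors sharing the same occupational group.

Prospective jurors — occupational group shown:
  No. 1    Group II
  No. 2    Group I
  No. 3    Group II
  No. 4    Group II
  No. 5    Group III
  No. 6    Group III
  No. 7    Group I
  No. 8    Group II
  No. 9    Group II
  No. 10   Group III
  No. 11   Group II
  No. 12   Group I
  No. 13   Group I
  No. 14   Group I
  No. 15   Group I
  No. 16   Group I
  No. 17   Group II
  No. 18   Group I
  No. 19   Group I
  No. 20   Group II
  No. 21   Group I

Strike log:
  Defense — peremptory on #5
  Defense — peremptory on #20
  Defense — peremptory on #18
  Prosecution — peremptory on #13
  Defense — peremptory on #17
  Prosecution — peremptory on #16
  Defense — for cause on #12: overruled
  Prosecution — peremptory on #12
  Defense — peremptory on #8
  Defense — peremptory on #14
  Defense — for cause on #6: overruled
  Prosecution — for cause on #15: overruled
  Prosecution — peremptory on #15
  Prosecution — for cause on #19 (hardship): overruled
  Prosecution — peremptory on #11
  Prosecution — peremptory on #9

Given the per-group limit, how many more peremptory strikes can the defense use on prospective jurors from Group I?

Defense peremptories so far: #5, #20, #18, #17, #8, #14 — 6 of 7 used, 1 left overall.
Against Group I: #18, #14 — 2 used; per-group cap 4 leaves 2.
Binding limit: min(1, 2) = 1.

1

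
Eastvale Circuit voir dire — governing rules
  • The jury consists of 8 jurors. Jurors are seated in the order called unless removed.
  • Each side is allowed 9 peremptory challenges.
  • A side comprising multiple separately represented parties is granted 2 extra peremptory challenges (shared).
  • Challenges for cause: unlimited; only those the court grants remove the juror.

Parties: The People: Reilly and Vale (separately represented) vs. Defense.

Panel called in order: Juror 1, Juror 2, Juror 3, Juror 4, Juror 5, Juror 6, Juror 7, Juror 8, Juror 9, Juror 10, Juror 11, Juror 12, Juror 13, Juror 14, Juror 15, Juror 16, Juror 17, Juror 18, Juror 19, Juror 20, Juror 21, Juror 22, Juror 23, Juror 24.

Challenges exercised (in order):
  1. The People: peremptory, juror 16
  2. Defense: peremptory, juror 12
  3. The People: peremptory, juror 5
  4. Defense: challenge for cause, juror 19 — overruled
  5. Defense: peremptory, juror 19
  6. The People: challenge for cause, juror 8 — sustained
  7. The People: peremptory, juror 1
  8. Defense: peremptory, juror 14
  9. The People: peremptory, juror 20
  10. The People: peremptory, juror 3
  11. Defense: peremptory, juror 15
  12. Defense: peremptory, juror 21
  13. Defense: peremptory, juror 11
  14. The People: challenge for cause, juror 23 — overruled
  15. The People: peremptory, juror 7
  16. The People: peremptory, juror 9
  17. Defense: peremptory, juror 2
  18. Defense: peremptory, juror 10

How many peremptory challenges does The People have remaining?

4

The People allotment: 9 base + 2 multi-party = 11.
The People peremptories used: #16, #5, #1, #20, #3, #7, #9 — 7 (for-cause on #8, #23 don't count).
Remaining: 11 − 7 = 4.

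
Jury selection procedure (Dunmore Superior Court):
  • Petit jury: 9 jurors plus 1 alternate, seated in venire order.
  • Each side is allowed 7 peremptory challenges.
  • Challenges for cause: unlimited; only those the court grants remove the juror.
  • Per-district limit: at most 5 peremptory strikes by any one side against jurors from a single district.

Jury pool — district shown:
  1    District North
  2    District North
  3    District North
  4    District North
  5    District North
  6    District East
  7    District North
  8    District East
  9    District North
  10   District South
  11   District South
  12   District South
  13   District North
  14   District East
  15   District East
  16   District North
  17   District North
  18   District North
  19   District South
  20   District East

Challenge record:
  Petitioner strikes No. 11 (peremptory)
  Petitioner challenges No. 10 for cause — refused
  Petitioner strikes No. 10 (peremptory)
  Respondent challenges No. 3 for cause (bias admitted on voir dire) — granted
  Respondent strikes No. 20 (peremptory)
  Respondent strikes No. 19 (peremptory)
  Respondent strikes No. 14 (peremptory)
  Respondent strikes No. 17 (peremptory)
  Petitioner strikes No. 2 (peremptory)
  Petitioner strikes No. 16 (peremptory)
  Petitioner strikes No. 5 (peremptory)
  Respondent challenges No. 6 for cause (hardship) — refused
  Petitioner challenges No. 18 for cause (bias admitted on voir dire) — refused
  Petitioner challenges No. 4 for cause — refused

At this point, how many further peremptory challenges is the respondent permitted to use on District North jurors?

Respondent peremptories so far: #20, #19, #14, #17 — 4 of 7 used, 3 left overall.
Against District North: #17 — 1 used; per-district cap 5 leaves 4.
Binding limit: min(3, 4) = 3.

3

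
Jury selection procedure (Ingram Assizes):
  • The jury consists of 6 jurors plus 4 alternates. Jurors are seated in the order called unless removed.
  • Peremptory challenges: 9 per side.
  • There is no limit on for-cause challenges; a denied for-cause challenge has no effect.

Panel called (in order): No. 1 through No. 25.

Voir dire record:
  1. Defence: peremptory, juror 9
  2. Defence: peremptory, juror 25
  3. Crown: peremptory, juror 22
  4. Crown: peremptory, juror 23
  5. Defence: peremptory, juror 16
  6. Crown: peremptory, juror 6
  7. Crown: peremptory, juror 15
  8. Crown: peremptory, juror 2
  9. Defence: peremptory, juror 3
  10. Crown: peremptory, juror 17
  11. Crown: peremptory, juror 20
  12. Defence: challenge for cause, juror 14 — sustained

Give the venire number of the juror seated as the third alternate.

13

Removed: #2, #3, #6, #9, #14, #15, #16, #17, #20, #22, #23, #25.
Seating in order: seats 1–6 → #1, #4, #5, #7, #8, #10; alternates → #11, #12, #13, #18.
So alternate 3 is #13.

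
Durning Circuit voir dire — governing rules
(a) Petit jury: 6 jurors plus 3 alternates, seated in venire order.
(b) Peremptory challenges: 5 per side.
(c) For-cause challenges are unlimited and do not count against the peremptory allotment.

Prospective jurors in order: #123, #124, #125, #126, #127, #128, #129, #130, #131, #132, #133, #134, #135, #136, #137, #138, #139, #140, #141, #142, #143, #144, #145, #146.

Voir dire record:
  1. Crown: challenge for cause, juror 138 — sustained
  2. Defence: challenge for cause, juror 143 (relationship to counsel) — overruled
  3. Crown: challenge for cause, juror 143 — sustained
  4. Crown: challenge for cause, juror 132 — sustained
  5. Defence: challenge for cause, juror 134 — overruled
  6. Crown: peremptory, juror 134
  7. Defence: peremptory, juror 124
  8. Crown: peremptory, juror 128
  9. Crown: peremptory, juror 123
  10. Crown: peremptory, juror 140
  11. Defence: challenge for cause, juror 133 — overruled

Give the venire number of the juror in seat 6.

131

Removed: #123, #124, #128, #132, #134, #138, #140, #143. (#133 stays — for-cause denied.)
Filling seats in venire order through position 6: #125, #126, #127, #129, #130, #131.
So seat 6 is #131.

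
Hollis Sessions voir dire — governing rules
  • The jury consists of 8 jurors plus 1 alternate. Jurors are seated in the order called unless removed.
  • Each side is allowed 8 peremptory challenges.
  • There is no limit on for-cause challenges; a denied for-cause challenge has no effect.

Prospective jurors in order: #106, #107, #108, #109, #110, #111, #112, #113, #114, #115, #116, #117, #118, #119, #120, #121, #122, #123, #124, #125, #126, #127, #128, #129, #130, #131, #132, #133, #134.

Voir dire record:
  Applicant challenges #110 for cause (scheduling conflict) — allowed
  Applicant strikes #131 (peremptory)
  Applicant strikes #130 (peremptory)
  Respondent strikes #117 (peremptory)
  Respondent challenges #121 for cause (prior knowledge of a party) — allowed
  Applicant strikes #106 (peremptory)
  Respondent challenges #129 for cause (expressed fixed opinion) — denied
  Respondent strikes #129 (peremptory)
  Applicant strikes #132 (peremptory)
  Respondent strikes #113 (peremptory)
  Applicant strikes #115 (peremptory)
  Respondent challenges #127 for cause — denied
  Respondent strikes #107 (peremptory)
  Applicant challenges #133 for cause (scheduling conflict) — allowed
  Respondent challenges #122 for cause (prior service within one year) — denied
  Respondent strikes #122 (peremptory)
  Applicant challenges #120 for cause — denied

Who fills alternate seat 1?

120

Removed: #106, #107, #110, #113, #115, #117, #121, #122, #129, #130, #131, #132, #133. (#120, #127 stay — for-cause denied.)
Filling seats in venire order through position 9: #108, #109, #111, #112, #114, #116, #118, #119, #120.
So alternate 1 is #120.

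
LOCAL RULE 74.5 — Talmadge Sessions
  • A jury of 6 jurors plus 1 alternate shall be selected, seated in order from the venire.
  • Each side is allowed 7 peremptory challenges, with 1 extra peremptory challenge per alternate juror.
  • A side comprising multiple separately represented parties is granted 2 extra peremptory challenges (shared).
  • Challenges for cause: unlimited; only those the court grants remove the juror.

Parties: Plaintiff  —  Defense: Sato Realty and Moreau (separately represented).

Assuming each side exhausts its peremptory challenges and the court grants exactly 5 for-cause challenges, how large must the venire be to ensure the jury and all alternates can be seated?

30

Seats to fill: 6 + 1 alternates = 7.
Peremptories — Plaintiff: 7 + 1×1 = 8; Defense: 7 + 1×1 + 2 = 10; total 18.
For-cause removals: 5.
Minimum venire: 7 + 18 + 5 = 30.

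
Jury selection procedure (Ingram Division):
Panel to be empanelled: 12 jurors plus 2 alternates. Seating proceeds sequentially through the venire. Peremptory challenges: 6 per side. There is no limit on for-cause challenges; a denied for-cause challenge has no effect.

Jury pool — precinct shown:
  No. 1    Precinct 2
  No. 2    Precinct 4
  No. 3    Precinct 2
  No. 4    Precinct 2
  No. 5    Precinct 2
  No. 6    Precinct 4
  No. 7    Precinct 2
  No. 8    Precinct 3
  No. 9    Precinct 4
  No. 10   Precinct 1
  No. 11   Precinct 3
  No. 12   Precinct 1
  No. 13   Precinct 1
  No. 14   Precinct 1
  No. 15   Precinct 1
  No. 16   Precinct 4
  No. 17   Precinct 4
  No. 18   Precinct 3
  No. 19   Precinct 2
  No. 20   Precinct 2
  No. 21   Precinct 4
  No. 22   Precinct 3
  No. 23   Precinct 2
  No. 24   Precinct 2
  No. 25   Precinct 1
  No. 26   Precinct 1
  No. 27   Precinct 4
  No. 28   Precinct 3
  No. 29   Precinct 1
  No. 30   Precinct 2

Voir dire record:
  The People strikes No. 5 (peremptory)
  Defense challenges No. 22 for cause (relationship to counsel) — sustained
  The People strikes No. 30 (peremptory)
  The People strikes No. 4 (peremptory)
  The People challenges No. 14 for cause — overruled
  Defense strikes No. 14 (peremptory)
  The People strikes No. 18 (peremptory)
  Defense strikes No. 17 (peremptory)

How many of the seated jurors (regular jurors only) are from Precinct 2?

3

Removed: #4, #5, #14, #17, #18, #22, #30.
Seated jurors 1–12: #1, #2, #3, #6, #7, #8, #9, #10, #11, #12, #13, #15 (alternates #16, #19 not counted).
Of those, in Precinct 2: #1, #3, #7 → 3.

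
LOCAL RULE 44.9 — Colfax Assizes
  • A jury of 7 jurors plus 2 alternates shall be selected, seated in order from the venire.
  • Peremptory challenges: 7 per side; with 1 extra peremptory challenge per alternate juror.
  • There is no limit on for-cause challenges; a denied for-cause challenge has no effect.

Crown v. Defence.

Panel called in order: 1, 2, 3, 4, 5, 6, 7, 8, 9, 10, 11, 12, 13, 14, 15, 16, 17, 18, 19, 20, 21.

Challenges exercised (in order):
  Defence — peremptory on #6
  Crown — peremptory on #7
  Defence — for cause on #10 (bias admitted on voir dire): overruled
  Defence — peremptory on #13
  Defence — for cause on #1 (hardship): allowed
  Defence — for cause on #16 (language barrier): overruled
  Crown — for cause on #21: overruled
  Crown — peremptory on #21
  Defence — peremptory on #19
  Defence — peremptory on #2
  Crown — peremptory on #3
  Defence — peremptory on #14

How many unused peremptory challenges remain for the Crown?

6

Crown allotment: 7 base + 1 × 2 alternates = 9.
Crown peremptories used: #7, #21, #3 — 3 (the for-cause on #21 doesn't count).
Remaining: 9 − 3 = 6.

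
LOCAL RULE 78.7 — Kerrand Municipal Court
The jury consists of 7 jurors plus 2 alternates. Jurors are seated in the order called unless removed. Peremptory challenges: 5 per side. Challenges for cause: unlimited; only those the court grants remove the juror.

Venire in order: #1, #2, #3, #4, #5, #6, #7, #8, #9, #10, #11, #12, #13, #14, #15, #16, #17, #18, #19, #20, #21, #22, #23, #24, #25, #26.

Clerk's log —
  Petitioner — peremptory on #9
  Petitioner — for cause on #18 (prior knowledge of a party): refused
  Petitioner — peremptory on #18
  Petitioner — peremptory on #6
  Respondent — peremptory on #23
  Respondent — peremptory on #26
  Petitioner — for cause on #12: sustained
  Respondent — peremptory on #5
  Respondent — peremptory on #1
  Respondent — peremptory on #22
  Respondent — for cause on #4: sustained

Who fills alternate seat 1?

Removed: #1, #4, #5, #6, #9, #12, #18, #22, #23, #26.
Seating in order: seats 1–7 → #2, #3, #7, #8, #10, #11, #13; alternates → #14, #15.
So alternate 1 is #14.

14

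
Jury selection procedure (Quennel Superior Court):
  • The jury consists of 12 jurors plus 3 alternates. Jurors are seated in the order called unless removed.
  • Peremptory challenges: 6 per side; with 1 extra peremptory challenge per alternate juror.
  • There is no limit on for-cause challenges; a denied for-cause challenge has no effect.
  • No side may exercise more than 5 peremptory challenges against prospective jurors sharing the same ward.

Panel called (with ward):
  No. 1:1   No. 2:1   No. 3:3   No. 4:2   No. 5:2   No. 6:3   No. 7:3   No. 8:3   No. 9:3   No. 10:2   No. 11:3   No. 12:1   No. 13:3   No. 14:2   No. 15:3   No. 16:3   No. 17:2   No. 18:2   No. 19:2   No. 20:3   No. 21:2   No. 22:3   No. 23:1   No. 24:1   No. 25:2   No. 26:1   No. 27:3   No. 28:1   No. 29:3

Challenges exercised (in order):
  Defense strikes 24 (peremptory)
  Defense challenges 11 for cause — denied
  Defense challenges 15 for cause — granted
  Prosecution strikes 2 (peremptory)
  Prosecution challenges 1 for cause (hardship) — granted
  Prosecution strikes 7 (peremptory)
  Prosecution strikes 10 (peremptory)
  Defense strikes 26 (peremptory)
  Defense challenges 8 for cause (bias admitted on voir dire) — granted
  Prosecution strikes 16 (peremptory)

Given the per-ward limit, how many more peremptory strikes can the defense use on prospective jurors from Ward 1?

Defense peremptories so far: #24, #26 — 2 of 9 used, 7 left overall.
Against Ward 1: #24, #26 — 2 used; per-ward cap 5 leaves 3.
Binding limit: min(7, 3) = 3.

3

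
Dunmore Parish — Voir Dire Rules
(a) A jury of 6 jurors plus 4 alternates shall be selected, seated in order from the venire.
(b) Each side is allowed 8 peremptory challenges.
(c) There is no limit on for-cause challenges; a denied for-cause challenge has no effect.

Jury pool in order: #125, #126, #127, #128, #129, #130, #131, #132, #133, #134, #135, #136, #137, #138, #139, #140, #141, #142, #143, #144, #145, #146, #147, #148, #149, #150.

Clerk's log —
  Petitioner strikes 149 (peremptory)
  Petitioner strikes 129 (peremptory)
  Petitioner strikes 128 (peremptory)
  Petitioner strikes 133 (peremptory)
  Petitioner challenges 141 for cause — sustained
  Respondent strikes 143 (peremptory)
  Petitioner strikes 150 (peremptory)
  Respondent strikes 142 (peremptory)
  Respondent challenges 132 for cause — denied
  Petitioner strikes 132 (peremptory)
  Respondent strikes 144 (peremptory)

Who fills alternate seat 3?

137

Removed: #128, #129, #132, #133, #141, #142, #143, #144, #149, #150.
Filling seats in venire order through position 9: #125, #126, #127, #130, #131, #134, #135, #136, #137.
So alternate 3 is #137.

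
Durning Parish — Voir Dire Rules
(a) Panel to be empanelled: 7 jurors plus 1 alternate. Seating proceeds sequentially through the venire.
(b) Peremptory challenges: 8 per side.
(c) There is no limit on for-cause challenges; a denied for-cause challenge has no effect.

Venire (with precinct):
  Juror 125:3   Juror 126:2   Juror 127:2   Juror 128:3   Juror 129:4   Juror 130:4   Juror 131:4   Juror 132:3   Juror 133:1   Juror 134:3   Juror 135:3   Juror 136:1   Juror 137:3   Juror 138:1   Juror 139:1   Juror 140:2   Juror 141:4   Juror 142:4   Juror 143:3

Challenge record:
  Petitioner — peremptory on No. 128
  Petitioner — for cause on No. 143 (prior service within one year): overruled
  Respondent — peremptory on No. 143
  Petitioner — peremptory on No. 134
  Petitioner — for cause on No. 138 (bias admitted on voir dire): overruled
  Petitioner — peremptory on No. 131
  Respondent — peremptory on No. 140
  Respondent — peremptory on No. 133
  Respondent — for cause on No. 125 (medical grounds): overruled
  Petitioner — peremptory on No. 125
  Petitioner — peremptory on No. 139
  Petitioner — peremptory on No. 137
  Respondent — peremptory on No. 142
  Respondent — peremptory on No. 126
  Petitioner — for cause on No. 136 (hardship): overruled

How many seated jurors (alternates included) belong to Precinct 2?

1

Removed: #125, #126, #128, #131, #133, #134, #137, #139, #140, #142, #143.
Seated (8 incl. alternates): #127, #129, #130, #132, #135, #136, #138, #141.
Of those, in Precinct 2: #127 → 1.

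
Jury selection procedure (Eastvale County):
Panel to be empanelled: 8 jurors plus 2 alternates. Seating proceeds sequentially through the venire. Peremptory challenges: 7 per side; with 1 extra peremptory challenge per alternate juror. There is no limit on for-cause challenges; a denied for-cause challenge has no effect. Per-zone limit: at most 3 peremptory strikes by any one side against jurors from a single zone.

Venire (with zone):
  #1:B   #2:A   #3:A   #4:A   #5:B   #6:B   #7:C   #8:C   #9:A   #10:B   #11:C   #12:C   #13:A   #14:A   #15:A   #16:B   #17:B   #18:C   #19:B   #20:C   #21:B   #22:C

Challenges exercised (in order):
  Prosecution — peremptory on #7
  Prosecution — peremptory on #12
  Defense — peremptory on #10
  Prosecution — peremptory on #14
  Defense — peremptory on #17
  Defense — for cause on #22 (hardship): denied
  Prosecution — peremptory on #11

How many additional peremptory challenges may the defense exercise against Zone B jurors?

Defense peremptories so far: #10, #17 — 2 of 9 used, 7 left overall.
Against Zone B: #10, #17 — 2 used; per-zone cap 3 leaves 1.
Binding limit: min(7, 1) = 1.

1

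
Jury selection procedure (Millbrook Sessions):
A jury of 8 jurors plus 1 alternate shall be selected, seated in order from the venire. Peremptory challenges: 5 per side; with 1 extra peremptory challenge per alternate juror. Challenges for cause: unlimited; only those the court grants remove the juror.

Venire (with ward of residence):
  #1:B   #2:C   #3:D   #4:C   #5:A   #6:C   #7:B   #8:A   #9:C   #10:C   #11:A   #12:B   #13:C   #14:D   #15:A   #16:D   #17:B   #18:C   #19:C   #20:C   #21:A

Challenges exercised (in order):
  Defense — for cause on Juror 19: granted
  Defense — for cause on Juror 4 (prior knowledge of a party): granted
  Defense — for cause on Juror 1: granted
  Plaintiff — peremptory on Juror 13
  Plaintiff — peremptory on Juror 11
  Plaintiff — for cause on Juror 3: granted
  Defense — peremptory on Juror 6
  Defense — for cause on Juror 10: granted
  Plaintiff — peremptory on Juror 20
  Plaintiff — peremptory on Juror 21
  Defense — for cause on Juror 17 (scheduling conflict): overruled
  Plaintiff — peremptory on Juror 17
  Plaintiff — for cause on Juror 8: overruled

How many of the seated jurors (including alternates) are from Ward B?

2

Removed: #1, #3, #4, #6, #10, #11, #13, #17, #19, #20, #21.
Seated (9 incl. alternates): #2, #5, #7, #8, #9, #12, #14, #15, #16.
Of those, in Ward B: #7, #12 → 2.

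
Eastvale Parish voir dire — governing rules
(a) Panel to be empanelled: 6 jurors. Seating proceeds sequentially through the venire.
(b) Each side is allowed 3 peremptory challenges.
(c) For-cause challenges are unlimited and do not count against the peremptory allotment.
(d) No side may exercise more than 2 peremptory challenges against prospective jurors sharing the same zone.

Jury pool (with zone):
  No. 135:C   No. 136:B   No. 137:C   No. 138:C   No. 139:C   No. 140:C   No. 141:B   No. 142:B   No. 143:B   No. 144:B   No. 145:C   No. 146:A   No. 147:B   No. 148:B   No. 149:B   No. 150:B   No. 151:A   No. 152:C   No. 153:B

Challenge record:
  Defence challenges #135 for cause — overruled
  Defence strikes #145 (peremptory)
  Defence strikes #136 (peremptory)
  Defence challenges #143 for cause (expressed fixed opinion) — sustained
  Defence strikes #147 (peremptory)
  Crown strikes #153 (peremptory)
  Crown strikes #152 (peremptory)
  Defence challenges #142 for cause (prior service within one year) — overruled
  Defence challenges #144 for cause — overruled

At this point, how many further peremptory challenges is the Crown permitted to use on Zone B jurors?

Crown peremptories so far: #153, #152 — 2 of 3 used, 1 left overall.
Against Zone B: #153 — 1 used; per-zone cap 2 leaves 1.
Binding limit: min(1, 1) = 1.

1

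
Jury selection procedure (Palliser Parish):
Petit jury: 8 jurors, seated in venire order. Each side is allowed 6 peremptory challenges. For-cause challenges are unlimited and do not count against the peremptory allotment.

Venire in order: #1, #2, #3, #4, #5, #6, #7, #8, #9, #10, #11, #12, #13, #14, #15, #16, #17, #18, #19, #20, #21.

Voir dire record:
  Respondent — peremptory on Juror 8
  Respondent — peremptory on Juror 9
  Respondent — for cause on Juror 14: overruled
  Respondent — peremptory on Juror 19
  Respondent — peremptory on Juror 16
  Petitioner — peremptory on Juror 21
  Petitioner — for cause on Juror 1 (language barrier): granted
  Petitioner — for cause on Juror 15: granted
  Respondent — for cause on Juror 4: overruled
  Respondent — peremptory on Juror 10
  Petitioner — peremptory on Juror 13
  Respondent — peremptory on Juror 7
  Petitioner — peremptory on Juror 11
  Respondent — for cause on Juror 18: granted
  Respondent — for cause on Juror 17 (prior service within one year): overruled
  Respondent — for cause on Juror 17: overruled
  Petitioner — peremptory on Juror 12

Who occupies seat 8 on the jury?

20

Removed: #1, #7, #8, #9, #10, #11, #12, #13, #15, #16, #18, #19, #21. (#4, #14, #17 stay — for-cause denied.)
Filling seats in venire order through position 8: #2, #3, #4, #5, #6, #14, #17, #20.
So seat 8 is #20.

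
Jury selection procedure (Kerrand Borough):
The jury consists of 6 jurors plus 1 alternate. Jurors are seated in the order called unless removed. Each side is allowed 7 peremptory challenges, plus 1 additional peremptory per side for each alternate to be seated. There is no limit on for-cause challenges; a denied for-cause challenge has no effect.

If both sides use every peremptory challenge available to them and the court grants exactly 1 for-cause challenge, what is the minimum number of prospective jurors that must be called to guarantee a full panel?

24

Seats to fill: 6 + 1 alternates = 7.
Peremptories: 7 + 1×1 = 8 per side × 2 sides = 16.
For-cause removals: 1.
Minimum venire: 7 + 16 + 1 = 24.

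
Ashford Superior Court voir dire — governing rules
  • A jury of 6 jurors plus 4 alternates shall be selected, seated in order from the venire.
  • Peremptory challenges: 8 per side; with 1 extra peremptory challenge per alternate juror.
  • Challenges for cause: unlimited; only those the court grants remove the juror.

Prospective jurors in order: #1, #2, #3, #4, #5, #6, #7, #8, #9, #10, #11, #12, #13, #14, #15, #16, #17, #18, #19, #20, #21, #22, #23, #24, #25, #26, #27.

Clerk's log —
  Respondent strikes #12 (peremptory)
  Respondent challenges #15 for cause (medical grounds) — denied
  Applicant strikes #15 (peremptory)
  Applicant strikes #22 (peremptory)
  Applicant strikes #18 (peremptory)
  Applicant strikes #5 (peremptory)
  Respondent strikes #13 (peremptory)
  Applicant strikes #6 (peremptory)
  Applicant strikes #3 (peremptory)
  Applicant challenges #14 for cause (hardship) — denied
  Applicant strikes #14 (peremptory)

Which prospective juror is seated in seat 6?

Removed: #3, #5, #6, #12, #13, #14, #15, #18, #22.
Filling seats in venire order through position 6: #1, #2, #4, #7, #8, #9.
So seat 6 is #9.

9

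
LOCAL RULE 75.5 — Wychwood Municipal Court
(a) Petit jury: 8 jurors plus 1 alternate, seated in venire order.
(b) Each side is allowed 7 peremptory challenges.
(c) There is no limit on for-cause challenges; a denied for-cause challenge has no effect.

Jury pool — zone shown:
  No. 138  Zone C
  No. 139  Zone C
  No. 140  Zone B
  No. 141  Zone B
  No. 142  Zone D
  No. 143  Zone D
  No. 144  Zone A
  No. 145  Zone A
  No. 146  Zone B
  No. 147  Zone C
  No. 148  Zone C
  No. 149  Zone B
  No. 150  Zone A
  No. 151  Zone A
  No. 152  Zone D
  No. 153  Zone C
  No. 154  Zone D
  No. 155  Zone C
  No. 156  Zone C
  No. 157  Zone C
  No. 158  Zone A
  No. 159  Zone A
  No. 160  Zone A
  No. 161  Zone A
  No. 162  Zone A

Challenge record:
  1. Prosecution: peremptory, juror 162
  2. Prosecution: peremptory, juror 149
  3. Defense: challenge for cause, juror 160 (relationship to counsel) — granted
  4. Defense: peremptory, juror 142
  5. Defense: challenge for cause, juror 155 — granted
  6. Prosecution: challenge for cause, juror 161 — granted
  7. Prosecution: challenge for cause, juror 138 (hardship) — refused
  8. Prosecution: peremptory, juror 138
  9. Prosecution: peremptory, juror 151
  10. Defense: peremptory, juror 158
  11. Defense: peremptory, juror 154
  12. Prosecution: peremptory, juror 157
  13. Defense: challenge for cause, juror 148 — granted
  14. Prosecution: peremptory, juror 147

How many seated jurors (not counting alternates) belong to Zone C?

Removed: #138, #142, #147, #148, #149, #151, #154, #155, #157, #158, #160, #161, #162.
Seated jurors 1–8: #139, #140, #141, #143, #144, #145, #146, #150 (alternates #152 not counted).
Of those, in Zone C: #139 → 1.

1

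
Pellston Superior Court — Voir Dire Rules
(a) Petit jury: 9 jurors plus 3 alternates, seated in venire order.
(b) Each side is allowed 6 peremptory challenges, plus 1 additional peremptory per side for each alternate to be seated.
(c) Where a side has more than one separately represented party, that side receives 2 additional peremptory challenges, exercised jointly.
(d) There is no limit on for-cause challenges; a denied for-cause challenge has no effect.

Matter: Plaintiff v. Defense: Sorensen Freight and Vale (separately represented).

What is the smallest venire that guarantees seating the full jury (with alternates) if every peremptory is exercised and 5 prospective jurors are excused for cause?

Seats to fill: 9 + 3 alternates = 12.
Peremptories — Plaintiff: 6 + 1×3 = 9; Defense: 6 + 1×3 + 2 = 11; total 20.
For-cause removals: 5.
Minimum venire: 12 + 20 + 5 = 37.

37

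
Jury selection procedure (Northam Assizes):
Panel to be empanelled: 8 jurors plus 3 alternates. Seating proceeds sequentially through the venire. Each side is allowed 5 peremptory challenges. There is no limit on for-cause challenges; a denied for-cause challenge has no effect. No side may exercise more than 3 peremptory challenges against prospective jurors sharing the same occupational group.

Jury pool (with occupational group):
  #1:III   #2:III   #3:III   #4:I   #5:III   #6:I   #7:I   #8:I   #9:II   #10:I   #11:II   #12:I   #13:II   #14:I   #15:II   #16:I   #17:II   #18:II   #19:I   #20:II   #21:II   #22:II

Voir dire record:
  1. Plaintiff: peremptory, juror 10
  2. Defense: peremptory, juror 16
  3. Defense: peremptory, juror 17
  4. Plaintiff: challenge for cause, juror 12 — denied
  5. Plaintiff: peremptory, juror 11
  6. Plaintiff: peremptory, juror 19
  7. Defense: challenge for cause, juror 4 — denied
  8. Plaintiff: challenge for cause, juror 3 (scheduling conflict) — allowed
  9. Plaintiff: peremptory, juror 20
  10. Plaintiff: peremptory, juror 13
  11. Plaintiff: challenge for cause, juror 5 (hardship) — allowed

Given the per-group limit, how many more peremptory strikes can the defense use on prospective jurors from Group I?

2

Defense peremptories so far: #16, #17 — 2 of 5 used, 3 left overall.
Against Group I: #16 — 1 used; per-group cap 3 leaves 2.
Binding limit: min(3, 2) = 2.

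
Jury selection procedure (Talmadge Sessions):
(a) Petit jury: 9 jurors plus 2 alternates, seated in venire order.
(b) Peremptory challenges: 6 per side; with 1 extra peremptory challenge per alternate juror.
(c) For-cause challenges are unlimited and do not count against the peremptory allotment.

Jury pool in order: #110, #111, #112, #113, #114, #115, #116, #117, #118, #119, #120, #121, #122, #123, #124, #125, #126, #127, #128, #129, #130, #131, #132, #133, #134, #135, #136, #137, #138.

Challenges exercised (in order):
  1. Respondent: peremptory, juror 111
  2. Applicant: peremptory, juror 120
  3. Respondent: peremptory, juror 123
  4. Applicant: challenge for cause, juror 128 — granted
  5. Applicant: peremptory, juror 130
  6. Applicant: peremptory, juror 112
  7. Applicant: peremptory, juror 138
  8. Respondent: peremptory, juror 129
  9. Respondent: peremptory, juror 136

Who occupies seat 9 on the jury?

121

Removed: #111, #112, #120, #123, #128, #129, #130, #136, #138.
Seating in order: seats 1–9 → #110, #113, #114, #115, #116, #117, #118, #119, #121; alternates → #122, #124.
So seat 9 is #121.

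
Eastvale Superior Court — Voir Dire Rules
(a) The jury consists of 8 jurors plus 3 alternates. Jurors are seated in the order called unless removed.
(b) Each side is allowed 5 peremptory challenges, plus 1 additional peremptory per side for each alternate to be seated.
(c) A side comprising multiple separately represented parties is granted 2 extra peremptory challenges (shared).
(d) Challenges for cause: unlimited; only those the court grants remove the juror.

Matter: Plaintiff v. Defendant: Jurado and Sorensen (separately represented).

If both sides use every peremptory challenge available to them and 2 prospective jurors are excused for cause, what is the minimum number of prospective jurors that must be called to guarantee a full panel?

Seats to fill: 8 + 3 alternates = 11.
Peremptories — Plaintiff: 5 + 1×3 = 8; Defendant: 5 + 1×3 + 2 = 10; total 18.
For-cause removals: 2.
Minimum venire: 11 + 18 + 2 = 31.

31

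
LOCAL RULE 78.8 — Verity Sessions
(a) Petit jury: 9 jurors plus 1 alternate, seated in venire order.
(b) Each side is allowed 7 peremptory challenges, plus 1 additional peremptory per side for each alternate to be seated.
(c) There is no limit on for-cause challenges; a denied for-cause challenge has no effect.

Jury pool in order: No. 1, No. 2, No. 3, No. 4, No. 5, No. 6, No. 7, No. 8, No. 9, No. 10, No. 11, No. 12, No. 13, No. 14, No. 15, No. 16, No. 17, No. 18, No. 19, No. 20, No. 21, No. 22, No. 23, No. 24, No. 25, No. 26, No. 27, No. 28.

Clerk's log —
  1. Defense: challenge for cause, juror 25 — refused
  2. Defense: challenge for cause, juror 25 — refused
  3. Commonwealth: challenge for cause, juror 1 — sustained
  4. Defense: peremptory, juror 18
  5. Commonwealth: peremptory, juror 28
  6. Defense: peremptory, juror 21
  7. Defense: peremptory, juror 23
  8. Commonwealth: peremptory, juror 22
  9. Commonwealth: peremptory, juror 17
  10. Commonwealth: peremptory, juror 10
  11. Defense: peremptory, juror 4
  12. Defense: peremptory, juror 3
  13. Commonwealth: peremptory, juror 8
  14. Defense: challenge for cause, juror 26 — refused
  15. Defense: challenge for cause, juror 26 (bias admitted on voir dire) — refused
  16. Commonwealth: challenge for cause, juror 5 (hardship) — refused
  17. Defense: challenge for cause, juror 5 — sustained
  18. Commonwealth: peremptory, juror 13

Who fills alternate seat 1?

Removed: #1, #3, #4, #5, #8, #10, #13, #17, #18, #21, #22, #23, #28. (#25, #26 stay — for-cause denied.)
Filling seats in venire order through position 10: #2, #6, #7, #9, #11, #12, #14, #15, #16, #19.
So alternate 1 is #19.

19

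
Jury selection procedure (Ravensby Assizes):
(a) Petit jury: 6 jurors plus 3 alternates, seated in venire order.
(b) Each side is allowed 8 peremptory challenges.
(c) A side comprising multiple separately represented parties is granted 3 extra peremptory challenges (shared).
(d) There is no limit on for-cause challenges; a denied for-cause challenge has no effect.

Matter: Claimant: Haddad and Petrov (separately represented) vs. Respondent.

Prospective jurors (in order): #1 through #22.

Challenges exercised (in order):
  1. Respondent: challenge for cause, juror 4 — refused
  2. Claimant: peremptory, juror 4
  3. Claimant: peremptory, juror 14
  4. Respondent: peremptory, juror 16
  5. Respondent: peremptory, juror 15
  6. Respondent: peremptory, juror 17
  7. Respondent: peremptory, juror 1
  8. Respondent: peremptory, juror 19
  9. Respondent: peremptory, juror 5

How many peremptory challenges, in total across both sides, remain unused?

Claimant allotment: 8 base + 3 multi-party = 11. Respondent allotment: 8.
Claimant peremptories used: #4, #14 — 2.
Respondent peremptories used: #16, #15, #17, #1, #19, #5 — 6 (the for-cause on #4 doesn't count).
Remaining: (11 − 2) + (8 − 6) = 11.

11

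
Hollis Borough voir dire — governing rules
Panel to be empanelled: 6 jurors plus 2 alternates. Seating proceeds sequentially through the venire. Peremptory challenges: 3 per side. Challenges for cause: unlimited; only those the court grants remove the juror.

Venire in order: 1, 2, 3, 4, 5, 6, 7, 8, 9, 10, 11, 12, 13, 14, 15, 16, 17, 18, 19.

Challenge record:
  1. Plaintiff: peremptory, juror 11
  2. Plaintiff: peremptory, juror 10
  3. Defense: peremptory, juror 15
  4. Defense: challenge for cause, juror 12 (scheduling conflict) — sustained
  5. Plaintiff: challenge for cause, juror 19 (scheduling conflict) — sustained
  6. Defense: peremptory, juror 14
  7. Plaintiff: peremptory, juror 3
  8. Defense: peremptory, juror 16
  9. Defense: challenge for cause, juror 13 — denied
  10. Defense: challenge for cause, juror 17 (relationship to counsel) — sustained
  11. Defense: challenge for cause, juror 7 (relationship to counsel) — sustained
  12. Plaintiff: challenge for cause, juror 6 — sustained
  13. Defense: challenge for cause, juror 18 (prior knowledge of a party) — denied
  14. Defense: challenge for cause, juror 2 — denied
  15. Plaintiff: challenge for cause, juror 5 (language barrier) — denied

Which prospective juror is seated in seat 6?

Removed: #3, #6, #7, #10, #11, #12, #14, #15, #16, #17, #19. (#2, #5, #13, #18 stay — for-cause denied.)
Filling seats in venire order through position 6: #1, #2, #4, #5, #8, #9.
So seat 6 is #9.

9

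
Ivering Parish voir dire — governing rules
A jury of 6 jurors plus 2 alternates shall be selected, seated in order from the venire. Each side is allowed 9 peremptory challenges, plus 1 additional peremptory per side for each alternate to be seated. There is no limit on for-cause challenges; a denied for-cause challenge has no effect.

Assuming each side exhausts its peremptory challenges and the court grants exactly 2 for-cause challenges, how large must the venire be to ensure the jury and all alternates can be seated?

32

Seats to fill: 6 + 2 alternates = 8.
Peremptories: 9 + 1×2 = 11 per side × 2 sides = 22.
For-cause removals: 2.
Minimum venire: 8 + 22 + 2 = 32.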